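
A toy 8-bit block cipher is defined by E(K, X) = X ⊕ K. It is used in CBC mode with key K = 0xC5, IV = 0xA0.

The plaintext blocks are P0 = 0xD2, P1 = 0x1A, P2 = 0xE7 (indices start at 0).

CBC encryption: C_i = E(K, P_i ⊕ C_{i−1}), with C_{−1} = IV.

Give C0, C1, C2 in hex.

C0: P0 ⊕ 0xA0 = 0x72; E(K, 0x72) = 0xB7.
C1: P1 ⊕ 0xB7 = 0xAD; E(K, 0xAD) = 0x68.
C2: P2 ⊕ 0x68 = 0x8F; E(K, 0x8F) = 0x4A.

C0 = 0xB7, C1 = 0x68, C2 = 0x4A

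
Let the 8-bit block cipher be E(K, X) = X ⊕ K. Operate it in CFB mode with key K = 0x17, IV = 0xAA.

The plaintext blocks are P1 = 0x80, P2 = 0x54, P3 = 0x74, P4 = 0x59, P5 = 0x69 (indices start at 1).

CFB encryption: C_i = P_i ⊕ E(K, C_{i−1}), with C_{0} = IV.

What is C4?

C1: E(K, 0xAA) = 0xBD; 0x80 ⊕ 0xBD = 0x3D.
C2: E(K, 0x3D) = 0x2A; 0x54 ⊕ 0x2A = 0x7E.
C3: E(K, 0x7E) = 0x69; 0x74 ⊕ 0x69 = 0x1D.
C4: E(K, 0x1D) = 0x0A; 0x59 ⊕ 0x0A = 0x53.

C4 = 0x53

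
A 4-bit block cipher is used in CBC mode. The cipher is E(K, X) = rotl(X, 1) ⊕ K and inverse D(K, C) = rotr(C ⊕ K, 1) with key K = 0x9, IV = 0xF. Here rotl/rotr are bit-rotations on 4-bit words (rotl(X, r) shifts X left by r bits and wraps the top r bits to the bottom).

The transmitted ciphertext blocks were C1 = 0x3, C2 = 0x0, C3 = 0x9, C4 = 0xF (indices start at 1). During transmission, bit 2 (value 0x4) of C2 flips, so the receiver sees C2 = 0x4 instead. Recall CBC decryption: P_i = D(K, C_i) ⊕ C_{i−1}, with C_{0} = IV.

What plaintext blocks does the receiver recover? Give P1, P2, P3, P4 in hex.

P1 = 0xA, P2 = 0xD, P3 = 0x4, P4 = 0xA

Only C2 changed, to 0x4. In CBC, a change in C_i garbles P_i and flips the same bit in P_{i+1}. Decrypting the received ciphertext:
P1: D(K, 0x3) = 0x5; 0x5 ⊕ 0xF = 0xA.
P2: D(K, 0x4) = 0xE; 0xE ⊕ 0x3 = 0xD.
P3: D(K, 0x9) = 0x0; 0x0 ⊕ 0x4 = 0x4.
P4: D(K, 0xF) = 0x3; 0x3 ⊕ 0x9 = 0xA.
Blocks that differ from the original plaintext: P2, P3.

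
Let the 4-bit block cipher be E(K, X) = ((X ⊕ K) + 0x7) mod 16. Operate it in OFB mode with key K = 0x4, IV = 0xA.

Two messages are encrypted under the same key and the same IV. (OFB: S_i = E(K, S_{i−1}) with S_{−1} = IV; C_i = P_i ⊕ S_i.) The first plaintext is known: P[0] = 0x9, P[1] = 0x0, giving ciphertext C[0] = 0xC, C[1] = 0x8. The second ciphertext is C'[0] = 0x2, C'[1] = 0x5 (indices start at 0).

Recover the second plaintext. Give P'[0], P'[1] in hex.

P'[0] = 0x7, P'[1] = 0xD

In OFB with a reused IV, both messages share the same keystream S_i, so C_i ⊕ C'_i = P_i ⊕ P'_i and thus P'_i = P_i ⊕ C_i ⊕ C'_i.
P'[0]: 0x9 ⊕ 0xC ⊕ 0x2 = 0x7.
P'[1]: 0x0 ⊕ 0x8 ⊕ 0x5 = 0xD.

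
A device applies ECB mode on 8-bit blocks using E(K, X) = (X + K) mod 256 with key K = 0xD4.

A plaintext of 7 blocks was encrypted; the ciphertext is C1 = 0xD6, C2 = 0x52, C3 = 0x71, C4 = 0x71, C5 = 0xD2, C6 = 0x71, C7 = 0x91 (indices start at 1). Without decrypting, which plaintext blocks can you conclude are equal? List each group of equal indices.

ECB encrypts each block independently with the same key, so equal ciphertext blocks imply equal plaintext blocks.
C3 = C4 = C6 = 0x71, so P3 = P4 = P6.

P3 = P4 = P6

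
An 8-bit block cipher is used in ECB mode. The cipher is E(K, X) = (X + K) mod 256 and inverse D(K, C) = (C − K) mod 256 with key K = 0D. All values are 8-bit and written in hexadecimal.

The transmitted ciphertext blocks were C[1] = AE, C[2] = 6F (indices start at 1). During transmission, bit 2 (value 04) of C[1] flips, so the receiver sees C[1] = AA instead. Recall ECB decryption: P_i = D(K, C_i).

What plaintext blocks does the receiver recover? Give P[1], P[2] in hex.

P[1] = 9D, P[2] = 62

Only C[1] changed, to AA. In ECB, a change in C_i affects only P_i. Decrypting the received ciphertext:
P[1]: D(K, AA) = 9D.
P[2]: D(K, 6F) = 62.
Blocks that differ from the original plaintext: P[1].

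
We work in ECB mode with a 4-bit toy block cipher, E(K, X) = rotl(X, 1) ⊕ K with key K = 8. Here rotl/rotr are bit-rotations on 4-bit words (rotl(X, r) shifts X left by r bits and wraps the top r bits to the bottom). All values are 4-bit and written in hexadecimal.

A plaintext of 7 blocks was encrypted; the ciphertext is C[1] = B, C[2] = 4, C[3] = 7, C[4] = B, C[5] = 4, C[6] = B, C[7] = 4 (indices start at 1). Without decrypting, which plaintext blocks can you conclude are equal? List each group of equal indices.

P[1] = P[4] = P[6]; P[2] = P[5] = P[7]

ECB encrypts each block independently with the same key, so equal ciphertext blocks imply equal plaintext blocks.
C[1] = C[4] = C[6] = B, so P[1] = P[4] = P[6].
C[2] = C[5] = C[7] = 4, so P[2] = P[5] = P[7].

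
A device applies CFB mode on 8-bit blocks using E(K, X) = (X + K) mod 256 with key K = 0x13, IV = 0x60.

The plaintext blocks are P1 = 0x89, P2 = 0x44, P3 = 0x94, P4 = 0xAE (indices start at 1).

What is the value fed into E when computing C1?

CFB encryption: C_i = P_i ⊕ E(K, C_{i−1}), with C_{0} = IV.
C1: E(K, 0x60) = 0x73; 0x89 ⊕ 0x73 = 0xFA.
So the input to E for block 1 is 0x60.

0x60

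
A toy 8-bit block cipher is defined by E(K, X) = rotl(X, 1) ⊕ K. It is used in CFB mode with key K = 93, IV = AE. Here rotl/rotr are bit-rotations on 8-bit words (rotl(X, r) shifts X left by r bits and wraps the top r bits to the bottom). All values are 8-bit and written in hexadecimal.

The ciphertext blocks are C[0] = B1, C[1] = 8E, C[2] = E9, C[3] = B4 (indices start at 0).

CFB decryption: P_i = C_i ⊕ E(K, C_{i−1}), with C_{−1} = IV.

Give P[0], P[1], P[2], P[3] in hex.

P[0] = 7F, P[1] = 7E, P[2] = 67, P[3] = F4

P[0]: E(K, AE) = CE; B1 ⊕ CE = 7F.
P[1]: E(K, B1) = F0; 8E ⊕ F0 = 7E.
P[2]: E(K, 8E) = 8E; E9 ⊕ 8E = 67.
P[3]: E(K, E9) = 40; B4 ⊕ 40 = F4.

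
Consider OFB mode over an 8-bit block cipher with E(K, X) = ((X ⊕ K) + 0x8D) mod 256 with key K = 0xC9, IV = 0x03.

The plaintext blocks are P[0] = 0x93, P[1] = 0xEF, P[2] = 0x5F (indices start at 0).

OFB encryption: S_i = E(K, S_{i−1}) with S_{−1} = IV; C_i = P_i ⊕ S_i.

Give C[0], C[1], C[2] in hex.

C[0] = 0xC4, C[1] = 0xC4, C[2] = 0x30

C[0]: S = E(K, 0x03) = 0x57; 0x93 ⊕ 0x57 = 0xC4.
C[1]: S = E(K, 0x57) = 0x2B; 0xEF ⊕ 0x2B = 0xC4.
C[2]: S = E(K, 0x2B) = 0x6F; 0x5F ⊕ 0x6F = 0x30.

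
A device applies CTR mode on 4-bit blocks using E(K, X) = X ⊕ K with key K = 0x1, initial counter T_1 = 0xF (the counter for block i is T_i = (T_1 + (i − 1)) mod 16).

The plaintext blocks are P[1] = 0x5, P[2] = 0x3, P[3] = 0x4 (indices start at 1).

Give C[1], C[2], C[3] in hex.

C[1] = 0xB, C[2] = 0x2, C[3] = 0x4

CTR encryption: S_i = E(K, T_i) where T_i is the counter for block i; C_i = P_i ⊕ S_i.
C[1]: T = 0xF, S = E(K, T) = 0xE; 0x5 ⊕ 0xE = 0xB.
C[2]: T = 0x0, S = E(K, T) = 0x1; 0x3 ⊕ 0x1 = 0x2.
C[3]: T = 0x1, S = E(K, T) = 0x0; 0x4 ⊕ 0x0 = 0x4.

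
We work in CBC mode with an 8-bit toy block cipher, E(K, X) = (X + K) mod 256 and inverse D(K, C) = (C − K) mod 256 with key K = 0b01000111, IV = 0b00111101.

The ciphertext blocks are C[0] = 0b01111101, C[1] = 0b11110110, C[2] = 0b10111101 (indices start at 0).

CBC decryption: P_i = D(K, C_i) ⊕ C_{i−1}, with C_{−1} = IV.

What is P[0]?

P[0]: D(K, 0b01111101) = 0b00110110; 0b00110110 ⊕ 0b00111101 = 0b00001011.

P[0] = 0b00001011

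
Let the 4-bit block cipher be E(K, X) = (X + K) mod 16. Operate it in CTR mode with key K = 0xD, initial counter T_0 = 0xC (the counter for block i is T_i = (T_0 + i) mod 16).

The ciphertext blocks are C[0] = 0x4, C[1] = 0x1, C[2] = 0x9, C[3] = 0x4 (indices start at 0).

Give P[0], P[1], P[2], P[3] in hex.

P[0] = 0xD, P[1] = 0xB, P[2] = 0x2, P[3] = 0x8

CTR decryption: S_i = E(K, T_i) where T_i is the counter for block i; P_i = C_i ⊕ S_i.
P[0]: T = 0xC, S = E(K, T) = 0x9; 0x4 ⊕ 0x9 = 0xD.
P[1]: T = 0xD, S = E(K, T) = 0xA; 0x1 ⊕ 0xA = 0xB.
P[2]: T = 0xE, S = E(K, T) = 0xB; 0x9 ⊕ 0xB = 0x2.
P[3]: T = 0xF, S = E(K, T) = 0xC; 0x4 ⊕ 0xC = 0x8.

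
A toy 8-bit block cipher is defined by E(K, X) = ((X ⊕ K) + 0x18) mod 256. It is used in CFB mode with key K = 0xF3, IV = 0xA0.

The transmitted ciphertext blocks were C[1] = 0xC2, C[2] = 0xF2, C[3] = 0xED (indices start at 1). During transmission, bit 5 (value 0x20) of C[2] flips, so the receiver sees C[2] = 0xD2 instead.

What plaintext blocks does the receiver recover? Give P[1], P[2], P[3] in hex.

P[1] = 0xA9, P[2] = 0x9B, P[3] = 0xD4

CFB decryption: P_i = C_i ⊕ E(K, C_{i−1}), with C_{0} = IV.
Only C[2] changed, to 0xD2. In CFB, a change in C_i flips the same bit in P_i and garbles P_{i+1}. Decrypting the received ciphertext:
P[1]: E(K, 0xA0) = 0x6B; 0xC2 ⊕ 0x6B = 0xA9.
P[2]: E(K, 0xC2) = 0x49; 0xD2 ⊕ 0x49 = 0x9B.
P[3]: E(K, 0xD2) = 0x39; 0xED ⊕ 0x39 = 0xD4.
Blocks that differ from the original plaintext: P[2], P[3].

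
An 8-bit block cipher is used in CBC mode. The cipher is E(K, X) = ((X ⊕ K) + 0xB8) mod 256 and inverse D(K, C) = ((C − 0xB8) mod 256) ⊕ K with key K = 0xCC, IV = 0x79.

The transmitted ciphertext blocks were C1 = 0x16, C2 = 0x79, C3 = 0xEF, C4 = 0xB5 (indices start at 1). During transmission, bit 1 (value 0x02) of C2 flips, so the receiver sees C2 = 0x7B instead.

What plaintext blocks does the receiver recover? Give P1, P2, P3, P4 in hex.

P1 = 0xEB, P2 = 0x19, P3 = 0x80, P4 = 0xDE

CBC decryption: P_i = D(K, C_i) ⊕ C_{i−1}, with C_{0} = IV.
Only C2 changed, to 0x7B. In CBC, a change in C_i garbles P_i and flips the same bit in P_{i+1}. Decrypting the received ciphertext:
P1: D(K, 0x16) = 0x92; 0x92 ⊕ 0x79 = 0xEB.
P2: D(K, 0x7B) = 0x0F; 0x0F ⊕ 0x16 = 0x19.
P3: D(K, 0xEF) = 0xFB; 0xFB ⊕ 0x7B = 0x80.
P4: D(K, 0xB5) = 0x31; 0x31 ⊕ 0xEF = 0xDE.
Blocks that differ from the original plaintext: P2, P3.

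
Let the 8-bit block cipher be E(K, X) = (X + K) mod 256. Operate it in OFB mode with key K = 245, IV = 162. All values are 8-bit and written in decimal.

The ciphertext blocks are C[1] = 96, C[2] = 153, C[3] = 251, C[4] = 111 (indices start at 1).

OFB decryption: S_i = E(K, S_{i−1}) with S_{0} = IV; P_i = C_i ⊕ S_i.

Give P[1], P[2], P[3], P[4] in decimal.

P[1]: S = E(K, 162) = 151; 96 ⊕ 151 = 247.
P[2]: S = E(K, 151) = 140; 153 ⊕ 140 = 21.
P[3]: S = E(K, 140) = 129; 251 ⊕ 129 = 122.
P[4]: S = E(K, 129) = 118; 111 ⊕ 118 = 25.

P[1] = 247, P[2] = 21, P[3] = 122, P[4] = 25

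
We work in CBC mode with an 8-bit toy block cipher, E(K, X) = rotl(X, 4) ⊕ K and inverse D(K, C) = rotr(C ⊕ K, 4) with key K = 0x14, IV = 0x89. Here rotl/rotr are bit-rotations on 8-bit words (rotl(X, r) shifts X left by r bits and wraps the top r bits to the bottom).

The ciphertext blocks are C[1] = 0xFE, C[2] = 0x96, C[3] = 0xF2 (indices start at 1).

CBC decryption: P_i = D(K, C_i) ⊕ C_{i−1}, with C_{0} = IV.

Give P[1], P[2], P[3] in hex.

P[1] = 0x27, P[2] = 0xD6, P[3] = 0xF8

P[1]: D(K, 0xFE) = 0xAE; 0xAE ⊕ 0x89 = 0x27.
P[2]: D(K, 0x96) = 0x28; 0x28 ⊕ 0xFE = 0xD6.
P[3]: D(K, 0xF2) = 0x6E; 0x6E ⊕ 0x96 = 0xF8.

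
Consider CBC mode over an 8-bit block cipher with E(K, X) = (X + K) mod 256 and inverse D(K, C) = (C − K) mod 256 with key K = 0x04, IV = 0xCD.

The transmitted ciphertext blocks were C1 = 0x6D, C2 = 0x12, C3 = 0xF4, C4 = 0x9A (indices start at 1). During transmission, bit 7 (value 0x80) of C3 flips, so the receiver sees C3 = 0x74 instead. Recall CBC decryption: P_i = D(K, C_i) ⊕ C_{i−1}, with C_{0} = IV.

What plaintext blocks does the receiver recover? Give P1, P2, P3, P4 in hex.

P1 = 0xA4, P2 = 0x63, P3 = 0x62, P4 = 0xE2

Only C3 changed, to 0x74. In CBC, a change in C_i garbles P_i and flips the same bit in P_{i+1}. Decrypting the received ciphertext:
P1: D(K, 0x6D) = 0x69; 0x69 ⊕ 0xCD = 0xA4.
P2: D(K, 0x12) = 0x0E; 0x0E ⊕ 0x6D = 0x63.
P3: D(K, 0x74) = 0x70; 0x70 ⊕ 0x12 = 0x62.
P4: D(K, 0x9A) = 0x96; 0x96 ⊕ 0x74 = 0xE2.
Blocks that differ from the original plaintext: P3, P4.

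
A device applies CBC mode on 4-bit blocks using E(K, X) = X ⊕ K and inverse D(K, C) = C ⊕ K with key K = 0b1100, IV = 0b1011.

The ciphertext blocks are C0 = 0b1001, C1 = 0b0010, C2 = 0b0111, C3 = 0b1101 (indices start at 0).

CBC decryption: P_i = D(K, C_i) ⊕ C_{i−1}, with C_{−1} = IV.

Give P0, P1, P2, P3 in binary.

P0: D(K, 0b1001) = 0b0101; 0b0101 ⊕ 0b1011 = 0b1110.
P1: D(K, 0b0010) = 0b1110; 0b1110 ⊕ 0b1001 = 0b0111.
P2: D(K, 0b0111) = 0b1011; 0b1011 ⊕ 0b0010 = 0b1001.
P3: D(K, 0b1101) = 0b0001; 0b0001 ⊕ 0b0111 = 0b0110.

P0 = 0b1110, P1 = 0b0111, P2 = 0b1001, P3 = 0b0110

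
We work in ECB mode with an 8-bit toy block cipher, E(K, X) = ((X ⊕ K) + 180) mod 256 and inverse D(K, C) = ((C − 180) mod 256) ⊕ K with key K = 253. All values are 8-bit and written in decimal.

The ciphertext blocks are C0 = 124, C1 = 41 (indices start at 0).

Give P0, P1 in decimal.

P0 = 53, P1 = 136

ECB decryption: P_i = D(K, C_i).
P0: D(K, 124) = 53.
P1: D(K, 41) = 136.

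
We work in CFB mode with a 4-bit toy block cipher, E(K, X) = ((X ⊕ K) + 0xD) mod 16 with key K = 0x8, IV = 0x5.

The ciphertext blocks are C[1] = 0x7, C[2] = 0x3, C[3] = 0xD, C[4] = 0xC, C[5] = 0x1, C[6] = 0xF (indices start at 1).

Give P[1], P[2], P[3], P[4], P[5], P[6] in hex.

CFB decryption: P_i = C_i ⊕ E(K, C_{i−1}), with C_{0} = IV.
P[1]: E(K, 0x5) = 0xA; 0x7 ⊕ 0xA = 0xD.
P[2]: E(K, 0x7) = 0xC; 0x3 ⊕ 0xC = 0xF.
P[3]: E(K, 0x3) = 0x8; 0xD ⊕ 0x8 = 0x5.
P[4]: E(K, 0xD) = 0x2; 0xC ⊕ 0x2 = 0xE.
P[5]: E(K, 0xC) = 0x1; 0x1 ⊕ 0x1 = 0x0.
P[6]: E(K, 0x1) = 0x6; 0xF ⊕ 0x6 = 0x9.

P[1] = 0xD, P[2] = 0xF, P[3] = 0x5, P[4] = 0xE, P[5] = 0x0, P[6] = 0x9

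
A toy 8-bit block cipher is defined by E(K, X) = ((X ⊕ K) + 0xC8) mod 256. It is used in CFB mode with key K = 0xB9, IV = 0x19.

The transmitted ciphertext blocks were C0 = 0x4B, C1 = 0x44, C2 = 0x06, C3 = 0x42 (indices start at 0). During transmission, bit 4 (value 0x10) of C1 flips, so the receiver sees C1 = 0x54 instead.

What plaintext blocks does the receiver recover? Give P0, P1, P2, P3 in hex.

P0 = 0x23, P1 = 0xEE, P2 = 0xB3, P3 = 0xC5

CFB decryption: P_i = C_i ⊕ E(K, C_{i−1}), with C_{−1} = IV.
Only C1 changed, to 0x54. In CFB, a change in C_i flips the same bit in P_i and garbles P_{i+1}. Decrypting the received ciphertext:
P0: E(K, 0x19) = 0x68; 0x4B ⊕ 0x68 = 0x23.
P1: E(K, 0x4B) = 0xBA; 0x54 ⊕ 0xBA = 0xEE.
P2: E(K, 0x54) = 0xB5; 0x06 ⊕ 0xB5 = 0xB3.
P3: E(K, 0x06) = 0x87; 0x42 ⊕ 0x87 = 0xC5.
Blocks that differ from the original plaintext: P1, P2.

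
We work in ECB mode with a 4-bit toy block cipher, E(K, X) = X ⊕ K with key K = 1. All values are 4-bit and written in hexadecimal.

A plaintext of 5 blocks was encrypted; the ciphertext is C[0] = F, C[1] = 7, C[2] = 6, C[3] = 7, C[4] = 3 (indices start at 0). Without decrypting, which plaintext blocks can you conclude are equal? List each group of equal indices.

P[1] = P[3]

ECB encrypts each block independently with the same key, so equal ciphertext blocks imply equal plaintext blocks.
C[1] = C[3] = 7, so P[1] = P[3].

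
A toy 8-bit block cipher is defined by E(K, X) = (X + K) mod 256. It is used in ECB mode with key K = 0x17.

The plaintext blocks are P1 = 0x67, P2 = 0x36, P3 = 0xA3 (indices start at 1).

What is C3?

C3 = 0xBA

ECB encryption: C_i = E(K, P_i).
C3: E(K, 0xA3) = 0xBA.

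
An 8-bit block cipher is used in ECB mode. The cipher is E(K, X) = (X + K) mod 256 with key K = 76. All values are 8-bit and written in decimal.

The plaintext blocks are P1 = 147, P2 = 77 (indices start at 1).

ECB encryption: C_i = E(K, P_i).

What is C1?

C1: E(K, 147) = 223.

C1 = 223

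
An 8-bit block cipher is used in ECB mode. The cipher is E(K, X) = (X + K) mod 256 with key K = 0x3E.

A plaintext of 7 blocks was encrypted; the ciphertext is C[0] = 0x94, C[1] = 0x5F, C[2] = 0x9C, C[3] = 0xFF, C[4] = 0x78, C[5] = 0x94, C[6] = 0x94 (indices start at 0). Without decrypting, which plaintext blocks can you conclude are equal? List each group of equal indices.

ECB encrypts each block independently with the same key, so equal ciphertext blocks imply equal plaintext blocks.
C[0] = C[5] = C[6] = 0x94, so P[0] = P[5] = P[6].

P[0] = P[5] = P[6]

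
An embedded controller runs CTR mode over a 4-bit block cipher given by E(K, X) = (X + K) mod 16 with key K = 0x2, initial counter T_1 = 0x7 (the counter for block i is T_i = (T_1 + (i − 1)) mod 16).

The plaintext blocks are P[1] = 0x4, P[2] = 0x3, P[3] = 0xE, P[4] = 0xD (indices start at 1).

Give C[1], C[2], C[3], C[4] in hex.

C[1] = 0xD, C[2] = 0x9, C[3] = 0x5, C[4] = 0x1

CTR encryption: S_i = E(K, T_i) where T_i is the counter for block i; C_i = P_i ⊕ S_i.
C[1]: T = 0x7, S = E(K, T) = 0x9; 0x4 ⊕ 0x9 = 0xD.
C[2]: T = 0x8, S = E(K, T) = 0xA; 0x3 ⊕ 0xA = 0x9.
C[3]: T = 0x9, S = E(K, T) = 0xB; 0xE ⊕ 0xB = 0x5.
C[4]: T = 0xA, S = E(K, T) = 0xC; 0xD ⊕ 0xC = 0x1.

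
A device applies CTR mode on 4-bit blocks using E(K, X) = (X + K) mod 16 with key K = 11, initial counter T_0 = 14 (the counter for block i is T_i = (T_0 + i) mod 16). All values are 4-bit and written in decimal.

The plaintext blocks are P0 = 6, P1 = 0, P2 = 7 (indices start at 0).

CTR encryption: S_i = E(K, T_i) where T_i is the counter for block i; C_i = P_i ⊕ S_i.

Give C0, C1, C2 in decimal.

C0: T = 14, S = E(K, T) = 9; 6 ⊕ 9 = 15.
C1: T = 15, S = E(K, T) = 10; 0 ⊕ 10 = 10.
C2: T = 0, S = E(K, T) = 11; 7 ⊕ 11 = 12.

C0 = 15, C1 = 10, C2 = 12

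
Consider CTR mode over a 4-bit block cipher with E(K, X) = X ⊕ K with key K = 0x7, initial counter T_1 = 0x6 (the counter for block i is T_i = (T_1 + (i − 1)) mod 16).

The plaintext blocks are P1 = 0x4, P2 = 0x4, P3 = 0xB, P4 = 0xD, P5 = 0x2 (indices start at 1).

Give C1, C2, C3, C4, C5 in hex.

C1 = 0x5, C2 = 0x4, C3 = 0x4, C4 = 0x3, C5 = 0xF

CTR encryption: S_i = E(K, T_i) where T_i is the counter for block i; C_i = P_i ⊕ S_i.
C1: T = 0x6, S = E(K, T) = 0x1; 0x4 ⊕ 0x1 = 0x5.
C2: T = 0x7, S = E(K, T) = 0x0; 0x4 ⊕ 0x0 = 0x4.
C3: T = 0x8, S = E(K, T) = 0xF; 0xB ⊕ 0xF = 0x4.
C4: T = 0x9, S = E(K, T) = 0xE; 0xD ⊕ 0xE = 0x3.
C5: T = 0xA, S = E(K, T) = 0xD; 0x2 ⊕ 0xD = 0xF.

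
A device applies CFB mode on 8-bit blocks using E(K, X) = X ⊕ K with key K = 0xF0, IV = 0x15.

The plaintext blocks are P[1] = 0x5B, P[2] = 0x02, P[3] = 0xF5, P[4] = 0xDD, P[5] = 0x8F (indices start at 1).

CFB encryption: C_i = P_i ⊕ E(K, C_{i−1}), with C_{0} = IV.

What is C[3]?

C[3] = 0x49

C[1]: E(K, 0x15) = 0xE5; 0x5B ⊕ 0xE5 = 0xBE.
C[2]: E(K, 0xBE) = 0x4E; 0x02 ⊕ 0x4E = 0x4C.
C[3]: E(K, 0x4C) = 0xBC; 0xF5 ⊕ 0xBC = 0x49.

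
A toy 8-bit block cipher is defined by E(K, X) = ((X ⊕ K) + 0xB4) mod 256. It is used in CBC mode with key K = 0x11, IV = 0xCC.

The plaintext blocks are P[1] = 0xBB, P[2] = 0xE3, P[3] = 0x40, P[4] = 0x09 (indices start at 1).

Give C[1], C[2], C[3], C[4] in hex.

CBC encryption: C_i = E(K, P_i ⊕ C_{i−1}), with C_{0} = IV.
C[1]: P[1] ⊕ 0xCC = 0x77; E(K, 0x77) = 0x1A.
C[2]: P[2] ⊕ 0x1A = 0xF9; E(K, 0xF9) = 0x9C.
C[3]: P[3] ⊕ 0x9C = 0xDC; E(K, 0xDC) = 0x81.
C[4]: P[4] ⊕ 0x81 = 0x88; E(K, 0x88) = 0x4D.

C[1] = 0x1A, C[2] = 0x9C, C[3] = 0x81, C[4] = 0x4D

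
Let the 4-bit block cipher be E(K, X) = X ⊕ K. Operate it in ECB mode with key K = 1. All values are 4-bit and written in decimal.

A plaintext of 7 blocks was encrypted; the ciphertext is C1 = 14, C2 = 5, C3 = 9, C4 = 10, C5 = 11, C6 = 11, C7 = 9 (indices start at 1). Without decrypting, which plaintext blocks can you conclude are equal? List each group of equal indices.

ECB encrypts each block independently with the same key, so equal ciphertext blocks imply equal plaintext blocks.
C3 = C7 = 9, so P3 = P7.
C5 = C6 = 11, so P5 = P6.

P3 = P7; P5 = P6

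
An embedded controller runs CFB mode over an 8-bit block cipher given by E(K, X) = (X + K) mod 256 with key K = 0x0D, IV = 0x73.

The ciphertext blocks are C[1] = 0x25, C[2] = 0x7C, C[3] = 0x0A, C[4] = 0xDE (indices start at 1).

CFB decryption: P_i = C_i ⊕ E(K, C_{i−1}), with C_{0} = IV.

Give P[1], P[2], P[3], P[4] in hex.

P[1] = 0xA5, P[2] = 0x4E, P[3] = 0x83, P[4] = 0xC9

P[1]: E(K, 0x73) = 0x80; 0x25 ⊕ 0x80 = 0xA5.
P[2]: E(K, 0x25) = 0x32; 0x7C ⊕ 0x32 = 0x4E.
P[3]: E(K, 0x7C) = 0x89; 0x0A ⊕ 0x89 = 0x83.
P[4]: E(K, 0x0A) = 0x17; 0xDE ⊕ 0x17 = 0xC9.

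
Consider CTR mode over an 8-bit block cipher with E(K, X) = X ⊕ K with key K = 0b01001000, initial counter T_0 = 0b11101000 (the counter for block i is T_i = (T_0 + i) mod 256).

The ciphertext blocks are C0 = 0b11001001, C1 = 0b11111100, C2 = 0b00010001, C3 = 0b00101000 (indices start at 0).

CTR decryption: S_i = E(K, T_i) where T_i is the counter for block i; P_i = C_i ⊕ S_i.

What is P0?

P0: T = 0b11101000, S = E(K, T) = 0b10100000; 0b11001001 ⊕ 0b10100000 = 0b01101001.

P0 = 0b01101001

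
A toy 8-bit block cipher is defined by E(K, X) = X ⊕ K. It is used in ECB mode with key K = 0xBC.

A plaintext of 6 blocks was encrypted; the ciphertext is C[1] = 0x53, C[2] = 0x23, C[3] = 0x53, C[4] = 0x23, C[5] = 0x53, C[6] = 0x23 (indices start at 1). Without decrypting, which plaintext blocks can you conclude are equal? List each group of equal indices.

ECB encrypts each block independently with the same key, so equal ciphertext blocks imply equal plaintext blocks.
C[1] = C[3] = C[5] = 0x53, so P[1] = P[3] = P[5].
C[2] = C[4] = C[6] = 0x23, so P[2] = P[4] = P[6].

P[1] = P[3] = P[5]; P[2] = P[4] = P[6]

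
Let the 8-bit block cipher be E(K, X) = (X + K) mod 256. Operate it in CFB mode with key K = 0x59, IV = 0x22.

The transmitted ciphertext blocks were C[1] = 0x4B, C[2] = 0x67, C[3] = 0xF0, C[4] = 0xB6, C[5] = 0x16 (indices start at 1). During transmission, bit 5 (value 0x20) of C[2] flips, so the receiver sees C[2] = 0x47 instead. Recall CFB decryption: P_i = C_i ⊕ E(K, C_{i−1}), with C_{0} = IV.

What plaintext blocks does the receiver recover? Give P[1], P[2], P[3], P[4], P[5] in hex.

Only C[2] changed, to 0x47. In CFB, a change in C_i flips the same bit in P_i and garbles P_{i+1}. Decrypting the received ciphertext:
P[1]: E(K, 0x22) = 0x7B; 0x4B ⊕ 0x7B = 0x30.
P[2]: E(K, 0x4B) = 0xA4; 0x47 ⊕ 0xA4 = 0xE3.
P[3]: E(K, 0x47) = 0xA0; 0xF0 ⊕ 0xA0 = 0x50.
P[4]: E(K, 0xF0) = 0x49; 0xB6 ⊕ 0x49 = 0xFF.
P[5]: E(K, 0xB6) = 0x0F; 0x16 ⊕ 0x0F = 0x19.
Blocks that differ from the original plaintext: P[2], P[3].

P[1] = 0x30, P[2] = 0xE3, P[3] = 0x50, P[4] = 0xFF, P[5] = 0x19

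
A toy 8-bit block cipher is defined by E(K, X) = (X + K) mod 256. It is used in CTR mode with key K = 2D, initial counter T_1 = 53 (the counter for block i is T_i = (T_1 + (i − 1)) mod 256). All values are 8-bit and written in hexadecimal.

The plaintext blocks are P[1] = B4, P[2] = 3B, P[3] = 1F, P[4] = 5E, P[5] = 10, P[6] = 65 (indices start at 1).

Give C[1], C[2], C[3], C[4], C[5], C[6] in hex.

CTR encryption: S_i = E(K, T_i) where T_i is the counter for block i; C_i = P_i ⊕ S_i.
C[1]: T = 53, S = E(K, T) = 80; B4 ⊕ 80 = 34.
C[2]: T = 54, S = E(K, T) = 81; 3B ⊕ 81 = BA.
C[3]: T = 55, S = E(K, T) = 82; 1F ⊕ 82 = 9D.
C[4]: T = 56, S = E(K, T) = 83; 5E ⊕ 83 = DD.
C[5]: T = 57, S = E(K, T) = 84; 10 ⊕ 84 = 94.
C[6]: T = 58, S = E(K, T) = 85; 65 ⊕ 85 = E0.

C[1] = 34, C[2] = BA, C[3] = 9D, C[4] = DD, C[5] = 94, C[6] = E0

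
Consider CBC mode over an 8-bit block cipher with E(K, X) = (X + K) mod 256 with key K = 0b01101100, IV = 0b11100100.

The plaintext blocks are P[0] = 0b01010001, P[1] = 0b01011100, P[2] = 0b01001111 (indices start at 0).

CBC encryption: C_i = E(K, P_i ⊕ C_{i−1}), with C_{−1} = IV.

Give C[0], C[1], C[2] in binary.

C[0] = 0b00100001, C[1] = 0b11101001, C[2] = 0b00010010

C[0]: P[0] ⊕ 0b11100100 = 0b10110101; E(K, 0b10110101) = 0b00100001.
C[1]: P[1] ⊕ 0b00100001 = 0b01111101; E(K, 0b01111101) = 0b11101001.
C[2]: P[2] ⊕ 0b11101001 = 0b10100110; E(K, 0b10100110) = 0b00010010.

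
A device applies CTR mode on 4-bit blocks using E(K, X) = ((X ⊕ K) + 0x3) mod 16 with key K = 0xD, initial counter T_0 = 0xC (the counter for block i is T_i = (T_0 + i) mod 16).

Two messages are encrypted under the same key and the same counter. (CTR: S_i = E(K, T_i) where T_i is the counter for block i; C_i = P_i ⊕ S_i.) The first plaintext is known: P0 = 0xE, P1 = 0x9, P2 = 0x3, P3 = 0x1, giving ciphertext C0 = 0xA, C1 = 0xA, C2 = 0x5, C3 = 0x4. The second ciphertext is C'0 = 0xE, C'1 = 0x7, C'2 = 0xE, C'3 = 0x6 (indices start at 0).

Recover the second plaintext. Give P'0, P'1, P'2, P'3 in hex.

P'0 = 0xA, P'1 = 0x4, P'2 = 0x8, P'3 = 0x3

In CTR with a reused counter, both messages share the same keystream S_i, so C_i ⊕ C'_i = P_i ⊕ P'_i and thus P'_i = P_i ⊕ C_i ⊕ C'_i.
P'0: 0xE ⊕ 0xA ⊕ 0xE = 0xA.
P'1: 0x9 ⊕ 0xA ⊕ 0x7 = 0x4.
P'2: 0x3 ⊕ 0x5 ⊕ 0xE = 0x8.
P'3: 0x1 ⊕ 0x4 ⊕ 0x6 = 0x3.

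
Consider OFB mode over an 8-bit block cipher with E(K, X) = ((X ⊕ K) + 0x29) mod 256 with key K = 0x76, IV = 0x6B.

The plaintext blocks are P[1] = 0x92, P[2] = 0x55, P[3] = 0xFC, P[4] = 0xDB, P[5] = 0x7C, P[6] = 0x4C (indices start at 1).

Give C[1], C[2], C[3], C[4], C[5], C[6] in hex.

OFB encryption: S_i = E(K, S_{i−1}) with S_{0} = IV; C_i = P_i ⊕ S_i.
C[1]: S = E(K, 0x6B) = 0x46; 0x92 ⊕ 0x46 = 0xD4.
C[2]: S = E(K, 0x46) = 0x59; 0x55 ⊕ 0x59 = 0x0C.
C[3]: S = E(K, 0x59) = 0x58; 0xFC ⊕ 0x58 = 0xA4.
C[4]: S = E(K, 0x58) = 0x57; 0xDB ⊕ 0x57 = 0x8C.
C[5]: S = E(K, 0x57) = 0x4A; 0x7C ⊕ 0x4A = 0x36.
C[6]: S = E(K, 0x4A) = 0x65; 0x4C ⊕ 0x65 = 0x29.

C[1] = 0xD4, C[2] = 0x0C, C[3] = 0xA4, C[4] = 0x8C, C[5] = 0x36, C[6] = 0x29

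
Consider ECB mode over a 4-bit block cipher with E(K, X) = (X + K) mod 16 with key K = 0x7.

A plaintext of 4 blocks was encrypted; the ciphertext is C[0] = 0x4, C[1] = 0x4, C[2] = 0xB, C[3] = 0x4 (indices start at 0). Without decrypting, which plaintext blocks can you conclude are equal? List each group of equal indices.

P[0] = P[1] = P[3]

ECB encrypts each block independently with the same key, so equal ciphertext blocks imply equal plaintext blocks.
C[0] = C[1] = C[3] = 0x4, so P[0] = P[1] = P[3].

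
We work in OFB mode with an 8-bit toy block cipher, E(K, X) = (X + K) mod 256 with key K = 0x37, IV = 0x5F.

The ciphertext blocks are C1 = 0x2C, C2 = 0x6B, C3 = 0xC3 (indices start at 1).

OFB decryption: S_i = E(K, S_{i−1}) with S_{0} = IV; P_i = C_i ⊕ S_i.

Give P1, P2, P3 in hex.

P1: S = E(K, 0x5F) = 0x96; 0x2C ⊕ 0x96 = 0xBA.
P2: S = E(K, 0x96) = 0xCD; 0x6B ⊕ 0xCD = 0xA6.
P3: S = E(K, 0xCD) = 0x04; 0xC3 ⊕ 0x04 = 0xC7.

P1 = 0xBA, P2 = 0xA6, P3 = 0xC7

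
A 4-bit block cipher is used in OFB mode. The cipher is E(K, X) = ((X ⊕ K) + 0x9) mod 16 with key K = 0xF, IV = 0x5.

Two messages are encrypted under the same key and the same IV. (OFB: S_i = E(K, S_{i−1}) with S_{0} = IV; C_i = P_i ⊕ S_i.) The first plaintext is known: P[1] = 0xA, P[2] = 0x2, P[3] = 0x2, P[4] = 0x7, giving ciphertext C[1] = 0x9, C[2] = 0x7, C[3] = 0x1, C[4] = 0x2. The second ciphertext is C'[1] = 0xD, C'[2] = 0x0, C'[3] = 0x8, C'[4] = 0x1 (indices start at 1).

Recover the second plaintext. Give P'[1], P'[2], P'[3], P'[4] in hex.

In OFB with a reused IV, both messages share the same keystream S_i, so C_i ⊕ C'_i = P_i ⊕ P'_i and thus P'_i = P_i ⊕ C_i ⊕ C'_i.
P'[1]: 0xA ⊕ 0x9 ⊕ 0xD = 0xE.
P'[2]: 0x2 ⊕ 0x7 ⊕ 0x0 = 0x5.
P'[3]: 0x2 ⊕ 0x1 ⊕ 0x8 = 0xB.
P'[4]: 0x7 ⊕ 0x2 ⊕ 0x1 = 0x4.

P'[1] = 0xE, P'[2] = 0x5, P'[3] = 0xB, P'[4] = 0x4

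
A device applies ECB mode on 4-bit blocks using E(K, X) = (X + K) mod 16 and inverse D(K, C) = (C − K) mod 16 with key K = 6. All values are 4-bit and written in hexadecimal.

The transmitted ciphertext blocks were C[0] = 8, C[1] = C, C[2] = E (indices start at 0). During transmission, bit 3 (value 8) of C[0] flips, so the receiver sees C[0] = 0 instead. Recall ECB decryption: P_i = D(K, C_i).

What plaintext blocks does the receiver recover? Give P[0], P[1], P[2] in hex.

P[0] = A, P[1] = 6, P[2] = 8

Only C[0] changed, to 0. In ECB, a change in C_i affects only P_i. Decrypting the received ciphertext:
P[0]: D(K, 0) = A.
P[1]: D(K, C) = 6.
P[2]: D(K, E) = 8.
Blocks that differ from the original plaintext: P[0].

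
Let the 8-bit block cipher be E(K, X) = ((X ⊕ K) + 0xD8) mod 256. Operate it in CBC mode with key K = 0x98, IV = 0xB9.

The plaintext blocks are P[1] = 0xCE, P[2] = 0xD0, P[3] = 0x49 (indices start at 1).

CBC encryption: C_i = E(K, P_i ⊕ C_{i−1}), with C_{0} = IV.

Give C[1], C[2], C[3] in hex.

C[1]: P[1] ⊕ 0xB9 = 0x77; E(K, 0x77) = 0xC7.
C[2]: P[2] ⊕ 0xC7 = 0x17; E(K, 0x17) = 0x67.
C[3]: P[3] ⊕ 0x67 = 0x2E; E(K, 0x2E) = 0x8E.

C[1] = 0xC7, C[2] = 0x67, C[3] = 0x8E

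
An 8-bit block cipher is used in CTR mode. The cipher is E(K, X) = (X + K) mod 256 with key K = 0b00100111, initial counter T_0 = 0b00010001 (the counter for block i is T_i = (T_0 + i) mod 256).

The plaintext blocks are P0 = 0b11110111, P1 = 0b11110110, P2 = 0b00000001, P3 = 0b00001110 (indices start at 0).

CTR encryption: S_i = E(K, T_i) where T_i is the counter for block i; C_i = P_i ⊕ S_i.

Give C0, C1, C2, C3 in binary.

C0 = 0b11001111, C1 = 0b11001111, C2 = 0b00111011, C3 = 0b00110101

C0: T = 0b00010001, S = E(K, T) = 0b00111000; 0b11110111 ⊕ 0b00111000 = 0b11001111.
C1: T = 0b00010010, S = E(K, T) = 0b00111001; 0b11110110 ⊕ 0b00111001 = 0b11001111.
C2: T = 0b00010011, S = E(K, T) = 0b00111010; 0b00000001 ⊕ 0b00111010 = 0b00111011.
C3: T = 0b00010100, S = E(K, T) = 0b00111011; 0b00001110 ⊕ 0b00111011 = 0b00110101.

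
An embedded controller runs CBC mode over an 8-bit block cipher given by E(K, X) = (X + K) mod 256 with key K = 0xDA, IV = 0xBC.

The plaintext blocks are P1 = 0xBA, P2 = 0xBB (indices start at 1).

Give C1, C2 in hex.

C1 = 0xE0, C2 = 0x35

CBC encryption: C_i = E(K, P_i ⊕ C_{i−1}), with C_{0} = IV.
C1: P1 ⊕ 0xBC = 0x06; E(K, 0x06) = 0xE0.
C2: P2 ⊕ 0xE0 = 0x5B; E(K, 0x5B) = 0x35.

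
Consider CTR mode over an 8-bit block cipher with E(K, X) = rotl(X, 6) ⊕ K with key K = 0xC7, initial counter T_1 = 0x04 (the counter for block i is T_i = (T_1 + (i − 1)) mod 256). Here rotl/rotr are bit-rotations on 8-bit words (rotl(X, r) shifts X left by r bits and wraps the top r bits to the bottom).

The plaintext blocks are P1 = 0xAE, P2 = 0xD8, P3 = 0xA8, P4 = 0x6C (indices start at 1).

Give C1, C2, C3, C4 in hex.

CTR encryption: S_i = E(K, T_i) where T_i is the counter for block i; C_i = P_i ⊕ S_i.
C1: T = 0x04, S = E(K, T) = 0xC6; 0xAE ⊕ 0xC6 = 0x68.
C2: T = 0x05, S = E(K, T) = 0x86; 0xD8 ⊕ 0x86 = 0x5E.
C3: T = 0x06, S = E(K, T) = 0x46; 0xA8 ⊕ 0x46 = 0xEE.
C4: T = 0x07, S = E(K, T) = 0x06; 0x6C ⊕ 0x06 = 0x6A.

C1 = 0x68, C2 = 0x5E, C3 = 0xEE, C4 = 0x6A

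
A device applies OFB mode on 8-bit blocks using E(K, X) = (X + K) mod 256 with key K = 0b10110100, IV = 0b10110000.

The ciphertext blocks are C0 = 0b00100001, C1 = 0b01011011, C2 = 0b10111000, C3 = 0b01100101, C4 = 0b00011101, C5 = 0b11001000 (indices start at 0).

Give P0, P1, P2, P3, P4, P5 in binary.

OFB decryption: S_i = E(K, S_{i−1}) with S_{−1} = IV; P_i = C_i ⊕ S_i.
P0: S = E(K, 0b10110000) = 0b01100100; 0b00100001 ⊕ 0b01100100 = 0b01000101.
P1: S = E(K, 0b01100100) = 0b00011000; 0b01011011 ⊕ 0b00011000 = 0b01000011.
P2: S = E(K, 0b00011000) = 0b11001100; 0b10111000 ⊕ 0b11001100 = 0b01110100.
P3: S = E(K, 0b11001100) = 0b10000000; 0b01100101 ⊕ 0b10000000 = 0b11100101.
P4: S = E(K, 0b10000000) = 0b00110100; 0b00011101 ⊕ 0b00110100 = 0b00101001.
P5: S = E(K, 0b00110100) = 0b11101000; 0b11001000 ⊕ 0b11101000 = 0b00100000.

P0 = 0b01000101, P1 = 0b01000011, P2 = 0b01110100, P3 = 0b11100101, P4 = 0b00101001, P5 = 0b00100000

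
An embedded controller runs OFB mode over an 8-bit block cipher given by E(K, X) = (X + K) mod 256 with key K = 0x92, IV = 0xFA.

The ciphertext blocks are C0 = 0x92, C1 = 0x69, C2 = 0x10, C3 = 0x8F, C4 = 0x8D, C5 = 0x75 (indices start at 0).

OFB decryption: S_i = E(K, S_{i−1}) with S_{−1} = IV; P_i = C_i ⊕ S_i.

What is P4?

P0: S = E(K, 0xFA) = 0x8C; 0x92 ⊕ 0x8C = 0x1E.
P1: S = E(K, 0x8C) = 0x1E; 0x69 ⊕ 0x1E = 0x77.
P2: S = E(K, 0x1E) = 0xB0; 0x10 ⊕ 0xB0 = 0xA0.
P3: S = E(K, 0xB0) = 0x42; 0x8F ⊕ 0x42 = 0xCD.
P4: S = E(K, 0x42) = 0xD4; 0x8D ⊕ 0xD4 = 0x59.

P4 = 0x59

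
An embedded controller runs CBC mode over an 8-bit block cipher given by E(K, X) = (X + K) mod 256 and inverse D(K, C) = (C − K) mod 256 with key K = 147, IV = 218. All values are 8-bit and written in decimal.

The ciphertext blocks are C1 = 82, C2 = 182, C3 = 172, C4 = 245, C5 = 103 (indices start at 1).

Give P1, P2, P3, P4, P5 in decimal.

CBC decryption: P_i = D(K, C_i) ⊕ C_{i−1}, with C_{0} = IV.
P1: D(K, 82) = 191; 191 ⊕ 218 = 101.
P2: D(K, 182) = 35; 35 ⊕ 82 = 113.
P3: D(K, 172) = 25; 25 ⊕ 182 = 175.
P4: D(K, 245) = 98; 98 ⊕ 172 = 206.
P5: D(K, 103) = 212; 212 ⊕ 245 = 33.

P1 = 101, P2 = 113, P3 = 175, P4 = 206, P5 = 33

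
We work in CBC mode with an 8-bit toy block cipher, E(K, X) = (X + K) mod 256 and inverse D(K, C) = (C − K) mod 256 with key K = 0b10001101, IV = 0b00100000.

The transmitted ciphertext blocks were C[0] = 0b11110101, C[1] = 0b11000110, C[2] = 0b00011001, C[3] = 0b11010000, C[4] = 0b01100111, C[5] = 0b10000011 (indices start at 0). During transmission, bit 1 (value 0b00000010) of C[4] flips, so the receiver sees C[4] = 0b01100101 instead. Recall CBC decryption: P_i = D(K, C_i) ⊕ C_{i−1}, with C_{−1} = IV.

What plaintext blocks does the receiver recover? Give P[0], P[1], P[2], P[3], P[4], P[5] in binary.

P[0] = 0b01001000, P[1] = 0b11001100, P[2] = 0b01001010, P[3] = 0b01011010, P[4] = 0b00001000, P[5] = 0b10010011

Only C[4] changed, to 0b01100101. In CBC, a change in C_i garbles P_i and flips the same bit in P_{i+1}. Decrypting the received ciphertext:
P[0]: D(K, 0b11110101) = 0b01101000; 0b01101000 ⊕ 0b00100000 = 0b01001000.
P[1]: D(K, 0b11000110) = 0b00111001; 0b00111001 ⊕ 0b11110101 = 0b11001100.
P[2]: D(K, 0b00011001) = 0b10001100; 0b10001100 ⊕ 0b11000110 = 0b01001010.
P[3]: D(K, 0b11010000) = 0b01000011; 0b01000011 ⊕ 0b00011001 = 0b01011010.
P[4]: D(K, 0b01100101) = 0b11011000; 0b11011000 ⊕ 0b11010000 = 0b00001000.
P[5]: D(K, 0b10000011) = 0b11110110; 0b11110110 ⊕ 0b01100101 = 0b10010011.
Blocks that differ from the original plaintext: P[4], P[5].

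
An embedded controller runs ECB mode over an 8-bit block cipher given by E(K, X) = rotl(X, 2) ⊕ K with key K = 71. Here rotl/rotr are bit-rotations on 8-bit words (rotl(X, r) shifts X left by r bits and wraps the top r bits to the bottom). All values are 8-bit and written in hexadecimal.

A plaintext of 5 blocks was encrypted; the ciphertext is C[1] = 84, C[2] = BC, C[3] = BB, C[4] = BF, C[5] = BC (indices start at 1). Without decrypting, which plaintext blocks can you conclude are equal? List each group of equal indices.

ECB encrypts each block independently with the same key, so equal ciphertext blocks imply equal plaintext blocks.
C[2] = C[5] = BC, so P[2] = P[5].

P[2] = P[5]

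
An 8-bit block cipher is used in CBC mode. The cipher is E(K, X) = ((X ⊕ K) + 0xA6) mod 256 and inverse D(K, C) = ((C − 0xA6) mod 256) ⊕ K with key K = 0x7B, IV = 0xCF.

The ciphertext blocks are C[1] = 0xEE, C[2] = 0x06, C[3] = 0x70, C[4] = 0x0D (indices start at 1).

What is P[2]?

P[2] = 0xF5

CBC decryption: P_i = D(K, C_i) ⊕ C_{i−1}, with C_{0} = IV.
P[2]: D(K, 0x06) = 0x1B; 0x1B ⊕ 0xEE = 0xF5.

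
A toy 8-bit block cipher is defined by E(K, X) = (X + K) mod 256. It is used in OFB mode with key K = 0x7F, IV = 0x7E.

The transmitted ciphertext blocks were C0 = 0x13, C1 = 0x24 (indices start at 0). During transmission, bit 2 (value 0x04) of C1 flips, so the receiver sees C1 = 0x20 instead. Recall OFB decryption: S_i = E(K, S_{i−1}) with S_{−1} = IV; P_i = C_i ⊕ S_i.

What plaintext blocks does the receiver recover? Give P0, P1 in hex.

P0 = 0xEE, P1 = 0x5C

Only C1 changed, to 0x20. In OFB, a change in C_i flips the same bit in P_i only; the keystream is unaffected. Decrypting the received ciphertext:
P0: S = E(K, 0x7E) = 0xFD; 0x13 ⊕ 0xFD = 0xEE.
P1: S = E(K, 0xFD) = 0x7C; 0x20 ⊕ 0x7C = 0x5C.
Blocks that differ from the original plaintext: P1.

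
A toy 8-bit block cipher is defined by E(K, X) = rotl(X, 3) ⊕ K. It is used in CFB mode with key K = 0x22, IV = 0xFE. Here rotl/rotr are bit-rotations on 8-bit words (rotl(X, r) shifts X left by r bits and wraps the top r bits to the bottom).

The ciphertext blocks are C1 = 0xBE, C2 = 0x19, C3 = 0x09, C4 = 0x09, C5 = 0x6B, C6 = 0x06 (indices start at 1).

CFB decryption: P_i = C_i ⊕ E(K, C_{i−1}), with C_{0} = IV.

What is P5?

P5: E(K, 0x09) = 0x6A; 0x6B ⊕ 0x6A = 0x01.

P5 = 0x01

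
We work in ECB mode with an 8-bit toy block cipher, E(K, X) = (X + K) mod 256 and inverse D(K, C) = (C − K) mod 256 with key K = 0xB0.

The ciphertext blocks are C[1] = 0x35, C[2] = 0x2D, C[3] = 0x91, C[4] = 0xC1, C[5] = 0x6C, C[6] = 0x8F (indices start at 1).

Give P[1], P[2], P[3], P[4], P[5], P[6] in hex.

P[1] = 0x85, P[2] = 0x7D, P[3] = 0xE1, P[4] = 0x11, P[5] = 0xBC, P[6] = 0xDF

ECB decryption: P_i = D(K, C_i).
P[1]: D(K, 0x35) = 0x85.
P[2]: D(K, 0x2D) = 0x7D.
P[3]: D(K, 0x91) = 0xE1.
P[4]: D(K, 0xC1) = 0x11.
P[5]: D(K, 0x6C) = 0xBC.
P[6]: D(K, 0x8F) = 0xDF.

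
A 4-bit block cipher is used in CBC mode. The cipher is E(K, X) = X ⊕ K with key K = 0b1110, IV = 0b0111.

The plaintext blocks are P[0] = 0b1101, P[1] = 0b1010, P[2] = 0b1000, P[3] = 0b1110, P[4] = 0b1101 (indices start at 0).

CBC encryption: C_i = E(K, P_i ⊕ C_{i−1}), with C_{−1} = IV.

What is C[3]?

C[0]: P[0] ⊕ 0b0111 = 0b1010; E(K, 0b1010) = 0b0100.
C[1]: P[1] ⊕ 0b0100 = 0b1110; E(K, 0b1110) = 0b0000.
C[2]: P[2] ⊕ 0b0000 = 0b1000; E(K, 0b1000) = 0b0110.
C[3]: P[3] ⊕ 0b0110 = 0b1000; E(K, 0b1000) = 0b0110.

C[3] = 0b0110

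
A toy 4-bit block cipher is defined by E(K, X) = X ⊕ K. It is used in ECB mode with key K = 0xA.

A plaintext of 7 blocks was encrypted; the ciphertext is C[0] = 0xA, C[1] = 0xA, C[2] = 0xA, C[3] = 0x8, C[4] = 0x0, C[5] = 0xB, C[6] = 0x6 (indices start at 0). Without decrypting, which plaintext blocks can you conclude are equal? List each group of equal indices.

ECB encrypts each block independently with the same key, so equal ciphertext blocks imply equal plaintext blocks.
C[0] = C[1] = C[2] = 0xA, so P[0] = P[1] = P[2].

P[0] = P[1] = P[2]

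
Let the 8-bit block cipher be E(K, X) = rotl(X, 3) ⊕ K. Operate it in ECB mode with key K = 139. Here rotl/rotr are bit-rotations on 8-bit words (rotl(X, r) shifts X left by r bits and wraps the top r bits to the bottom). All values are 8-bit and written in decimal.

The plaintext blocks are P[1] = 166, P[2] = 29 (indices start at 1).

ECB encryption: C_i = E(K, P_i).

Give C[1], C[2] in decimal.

C[1] = 190, C[2] = 99

C[1]: E(K, 166) = 190.
C[2]: E(K, 29) = 99.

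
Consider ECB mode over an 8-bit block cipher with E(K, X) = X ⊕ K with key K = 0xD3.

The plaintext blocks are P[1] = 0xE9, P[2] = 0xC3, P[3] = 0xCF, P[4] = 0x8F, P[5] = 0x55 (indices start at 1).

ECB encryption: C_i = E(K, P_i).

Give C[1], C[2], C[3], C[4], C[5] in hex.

C[1] = 0x3A, C[2] = 0x10, C[3] = 0x1C, C[4] = 0x5C, C[5] = 0x86

C[1]: E(K, 0xE9) = 0x3A.
C[2]: E(K, 0xC3) = 0x10.
C[3]: E(K, 0xCF) = 0x1C.
C[4]: E(K, 0x8F) = 0x5C.
C[5]: E(K, 0x55) = 0x86.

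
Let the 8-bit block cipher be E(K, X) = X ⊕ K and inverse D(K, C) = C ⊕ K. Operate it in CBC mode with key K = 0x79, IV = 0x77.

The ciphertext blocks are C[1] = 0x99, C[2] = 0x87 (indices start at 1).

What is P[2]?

CBC decryption: P_i = D(K, C_i) ⊕ C_{i−1}, with C_{0} = IV.
P[2]: D(K, 0x87) = 0xFE; 0xFE ⊕ 0x99 = 0x67.

P[2] = 0x67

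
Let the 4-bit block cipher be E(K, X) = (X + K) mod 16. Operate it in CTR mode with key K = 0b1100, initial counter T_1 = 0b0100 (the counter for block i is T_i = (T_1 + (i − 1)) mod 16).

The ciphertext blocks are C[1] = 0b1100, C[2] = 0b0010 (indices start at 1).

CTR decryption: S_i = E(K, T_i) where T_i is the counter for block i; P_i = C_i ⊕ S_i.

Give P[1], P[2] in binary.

P[1]: T = 0b0100, S = E(K, T) = 0b0000; 0b1100 ⊕ 0b0000 = 0b1100.
P[2]: T = 0b0101, S = E(K, T) = 0b0001; 0b0010 ⊕ 0b0001 = 0b0011.

P[1] = 0b1100, P[2] = 0b0011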